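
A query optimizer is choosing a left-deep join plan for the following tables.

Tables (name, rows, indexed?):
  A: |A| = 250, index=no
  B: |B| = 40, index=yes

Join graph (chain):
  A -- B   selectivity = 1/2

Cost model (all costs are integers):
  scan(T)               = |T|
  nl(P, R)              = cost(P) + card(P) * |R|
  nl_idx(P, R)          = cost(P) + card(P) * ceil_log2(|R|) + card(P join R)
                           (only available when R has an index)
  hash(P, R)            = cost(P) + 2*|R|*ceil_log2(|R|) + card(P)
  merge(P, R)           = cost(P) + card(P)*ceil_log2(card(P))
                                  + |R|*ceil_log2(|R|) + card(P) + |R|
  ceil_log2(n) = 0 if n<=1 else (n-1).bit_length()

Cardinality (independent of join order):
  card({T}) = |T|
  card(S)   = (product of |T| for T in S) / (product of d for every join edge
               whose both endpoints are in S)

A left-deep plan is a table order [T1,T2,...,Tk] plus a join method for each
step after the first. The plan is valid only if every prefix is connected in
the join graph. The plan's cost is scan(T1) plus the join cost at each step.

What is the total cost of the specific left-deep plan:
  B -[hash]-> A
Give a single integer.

4080

step 1: scan B: cost=40, card=40
step 2: join A via hash
    card(P join A) = 40*250/(2) = 5000
    cost = 40 + 2*250*8 + 40 = 4080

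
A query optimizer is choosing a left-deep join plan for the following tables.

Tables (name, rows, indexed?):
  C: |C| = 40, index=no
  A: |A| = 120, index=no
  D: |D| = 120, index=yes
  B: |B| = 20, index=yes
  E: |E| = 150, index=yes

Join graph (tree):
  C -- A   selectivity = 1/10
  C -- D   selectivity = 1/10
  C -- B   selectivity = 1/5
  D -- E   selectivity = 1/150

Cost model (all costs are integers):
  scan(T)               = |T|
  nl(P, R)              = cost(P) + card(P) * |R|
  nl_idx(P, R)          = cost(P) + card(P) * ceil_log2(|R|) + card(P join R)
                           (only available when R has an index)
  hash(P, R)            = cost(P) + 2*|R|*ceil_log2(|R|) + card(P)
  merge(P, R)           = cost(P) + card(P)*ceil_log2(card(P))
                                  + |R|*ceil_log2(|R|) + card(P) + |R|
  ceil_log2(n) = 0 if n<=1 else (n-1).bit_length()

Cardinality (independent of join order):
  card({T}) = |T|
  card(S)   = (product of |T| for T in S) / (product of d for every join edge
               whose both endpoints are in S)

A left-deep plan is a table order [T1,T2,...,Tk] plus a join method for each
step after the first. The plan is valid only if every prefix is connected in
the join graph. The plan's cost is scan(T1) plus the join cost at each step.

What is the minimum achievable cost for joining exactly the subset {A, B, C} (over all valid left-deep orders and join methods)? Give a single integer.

1400

Selinger DP over subsets of {A,B,C}:
  {C}: scan cost=40, card=40
  {A}: scan cost=120, card=120
  {B}: scan cost=20, card=20
  {AC}: card=480; try (C,hash)→720, (A,merge)→1280, (C,merge)→1360, (A,hash)→1760, (A,nl)→4840, (C,nl)→4920; best=720 via (C,hash)
  {BC}: card=160; try (B,hash)→280, (B,nl_idx)→400, (C,merge)→420, (B,merge)→440, (C,hash)→520, (C,nl)→820 …(+1); best=280 via (B,hash)
  {ABC}: card=1920; try (B,hash)→1400, (A,hash)→2120, (A,merge)→2680, (B,nl_idx)→5040, (B,merge)→5640, (B,nl)→10320 …(+1); best=1400 via (B,hash)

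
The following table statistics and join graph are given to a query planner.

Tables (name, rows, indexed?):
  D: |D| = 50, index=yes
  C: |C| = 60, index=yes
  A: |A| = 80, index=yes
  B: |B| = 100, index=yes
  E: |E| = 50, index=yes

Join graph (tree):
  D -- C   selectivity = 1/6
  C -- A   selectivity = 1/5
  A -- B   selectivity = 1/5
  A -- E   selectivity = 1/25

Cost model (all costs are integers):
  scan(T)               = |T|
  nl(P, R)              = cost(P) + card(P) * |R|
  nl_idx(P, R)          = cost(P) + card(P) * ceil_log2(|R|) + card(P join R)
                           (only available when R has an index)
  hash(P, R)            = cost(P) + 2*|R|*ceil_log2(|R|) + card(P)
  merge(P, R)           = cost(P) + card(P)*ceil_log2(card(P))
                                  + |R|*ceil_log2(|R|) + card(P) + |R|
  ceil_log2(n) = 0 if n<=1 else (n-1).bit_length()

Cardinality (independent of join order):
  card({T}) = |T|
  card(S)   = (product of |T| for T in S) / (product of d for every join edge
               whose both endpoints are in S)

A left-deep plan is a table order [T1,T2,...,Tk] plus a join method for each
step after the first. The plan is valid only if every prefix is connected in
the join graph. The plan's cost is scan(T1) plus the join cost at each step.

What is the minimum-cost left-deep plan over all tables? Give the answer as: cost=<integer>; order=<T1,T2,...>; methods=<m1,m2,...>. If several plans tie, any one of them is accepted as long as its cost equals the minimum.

Selinger DP (subsets sized 1..n):
  {D}: scan cost=50, card=50
  {C}: scan cost=60, card=60
  {A}: scan cost=80, card=80
  {B}: scan cost=100, card=100
  {E}: scan cost=50, card=50
  {CD}: card=500; try (D,hash)→720, (C,hash)→820, (C,merge)→820, (D,merge)→830, (C,nl_idx)→850, (D,nl_idx)→920 …(+2); best=720 via (D,hash)
  {AC}: card=960; try (C,hash)→880, (A,merge)→1120, (C,merge)→1140, (A,hash)→1240, (A,nl_idx)→1440, (C,nl_idx)→1520 …(+2); best=880 via (C,hash)
  {AB}: card=1600; try (A,hash)→1320, (B,merge)→1520, (A,merge)→1540, (B,hash)→1560, (B,nl_idx)→2240, (A,nl_idx)→2400 …(+2); best=1320 via (A,hash)
  {AE}: card=160; try (A,nl_idx)→560, (E,nl_idx)→720, (E,hash)→760, (A,merge)→1040, (E,merge)→1070, (A,hash)→1220 …(+2); best=560 via (A,nl_idx)
  {ACD}: card=8000; try (A,hash)→2340, (D,hash)→2440, (A,merge)→6360, (D,merge)→11790, (A,nl_idx)→12220, (D,nl_idx)→14640 …(+2); best=2340 via (A,hash)
  {ABC}: card=19200; try (B,hash)→3240, (C,hash)→3640, (B,merge)→12240, (C,merge)→20940, (B,nl_idx)→26800, (C,nl_idx)→30120 …(+2); best=3240 via (B,hash)
  {ACE}: card=1920; try (C,hash)→1440, (C,merge)→2420, (E,hash)→2440, (C,nl_idx)→3440, (E,nl_idx)→8560, (C,nl)→10160 …(+2); best=1440 via (C,hash)
  {ABE}: card=3200; try (B,hash)→2120, (B,merge)→2800, (E,hash)→3520, (B,nl_idx)→4880, (E,nl_idx)→14120, (B,nl)→16560 …(+2); best=2120 via (B,hash)
  {ABCD}: card=160000; try (B,hash)→11740, (D,hash)→23040, (B,merge)→115140, (B,nl_idx)→218340, (D,nl_idx)→278440, (D,merge)→310790 …(+2); best=11740 via (B,hash)
  {ACDE}: card=16000; try (D,hash)→3960, (E,hash)→10940, (D,merge)→24830, (D,nl_idx)→28960, (E,nl_idx)→66340, (D,nl)→97440 …(+2); best=3960 via (D,hash)
  {ABCE}: card=38400; try (B,hash)→4760, (C,hash)→6040, (E,hash)→23040, (B,merge)→25280, (C,merge)→44140, (B,nl_idx)→53280 …(+6); best=4760 via (B,hash)
  {ABCDE}: card=320000; try (B,hash)→21360, (D,hash)→43760, (E,hash)→172340, (B,merge)→244760, (B,nl_idx)→435960, (D,nl_idx)→555160 …(+6); best=21360 via (B,hash)

cost=21360; order=E,A,C,D,B; methods=nl_idx,hash,hash,hash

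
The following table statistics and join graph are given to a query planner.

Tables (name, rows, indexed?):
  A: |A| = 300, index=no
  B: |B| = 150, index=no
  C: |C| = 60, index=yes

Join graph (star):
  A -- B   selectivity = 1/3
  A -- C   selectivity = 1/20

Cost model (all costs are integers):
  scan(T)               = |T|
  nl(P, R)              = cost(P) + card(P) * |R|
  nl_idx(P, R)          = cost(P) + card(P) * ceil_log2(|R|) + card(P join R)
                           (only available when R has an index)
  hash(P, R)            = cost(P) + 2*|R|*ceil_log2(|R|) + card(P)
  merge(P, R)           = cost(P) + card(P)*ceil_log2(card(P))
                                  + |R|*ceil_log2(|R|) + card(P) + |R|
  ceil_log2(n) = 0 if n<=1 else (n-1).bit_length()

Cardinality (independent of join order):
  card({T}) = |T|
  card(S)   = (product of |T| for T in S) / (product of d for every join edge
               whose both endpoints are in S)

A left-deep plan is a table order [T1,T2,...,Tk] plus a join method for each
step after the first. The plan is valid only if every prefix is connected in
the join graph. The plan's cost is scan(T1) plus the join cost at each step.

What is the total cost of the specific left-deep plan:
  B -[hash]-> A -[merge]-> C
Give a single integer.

step 1: scan B: cost=150, card=150
step 2: join A via hash
    card(P join A) = 150*300/(3) = 15000
    cost = 150 + 2*300*9 + 150 = 5700
step 3: join C via merge
    card(P join C) = 15000*60/(20) = 45000
    cost = 5700 + 15000*14 + 60*6 + 15000 + 60 = 231120

231120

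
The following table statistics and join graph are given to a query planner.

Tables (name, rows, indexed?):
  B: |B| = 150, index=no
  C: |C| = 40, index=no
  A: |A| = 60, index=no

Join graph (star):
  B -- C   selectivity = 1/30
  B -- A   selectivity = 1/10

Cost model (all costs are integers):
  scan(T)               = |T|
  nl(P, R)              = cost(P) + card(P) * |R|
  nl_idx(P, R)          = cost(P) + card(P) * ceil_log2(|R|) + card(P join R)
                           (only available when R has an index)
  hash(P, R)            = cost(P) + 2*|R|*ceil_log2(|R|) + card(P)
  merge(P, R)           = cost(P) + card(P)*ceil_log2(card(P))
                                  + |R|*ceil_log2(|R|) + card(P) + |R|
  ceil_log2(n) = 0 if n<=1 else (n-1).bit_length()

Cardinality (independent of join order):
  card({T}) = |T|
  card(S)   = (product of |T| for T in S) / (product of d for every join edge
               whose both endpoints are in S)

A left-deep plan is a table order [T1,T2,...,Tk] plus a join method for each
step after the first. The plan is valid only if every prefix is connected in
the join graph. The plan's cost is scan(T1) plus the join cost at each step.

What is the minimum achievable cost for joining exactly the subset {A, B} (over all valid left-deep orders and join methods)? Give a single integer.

Selinger DP over subsets of {A,B}:
  {B}: scan cost=150, card=150
  {A}: scan cost=60, card=60
  {AB}: card=900; try (A,hash)→1020, (B,merge)→1830, (A,merge)→1920, (B,hash)→2520, (B,nl)→9060, (A,nl)→9150; best=1020 via (A,hash)

1020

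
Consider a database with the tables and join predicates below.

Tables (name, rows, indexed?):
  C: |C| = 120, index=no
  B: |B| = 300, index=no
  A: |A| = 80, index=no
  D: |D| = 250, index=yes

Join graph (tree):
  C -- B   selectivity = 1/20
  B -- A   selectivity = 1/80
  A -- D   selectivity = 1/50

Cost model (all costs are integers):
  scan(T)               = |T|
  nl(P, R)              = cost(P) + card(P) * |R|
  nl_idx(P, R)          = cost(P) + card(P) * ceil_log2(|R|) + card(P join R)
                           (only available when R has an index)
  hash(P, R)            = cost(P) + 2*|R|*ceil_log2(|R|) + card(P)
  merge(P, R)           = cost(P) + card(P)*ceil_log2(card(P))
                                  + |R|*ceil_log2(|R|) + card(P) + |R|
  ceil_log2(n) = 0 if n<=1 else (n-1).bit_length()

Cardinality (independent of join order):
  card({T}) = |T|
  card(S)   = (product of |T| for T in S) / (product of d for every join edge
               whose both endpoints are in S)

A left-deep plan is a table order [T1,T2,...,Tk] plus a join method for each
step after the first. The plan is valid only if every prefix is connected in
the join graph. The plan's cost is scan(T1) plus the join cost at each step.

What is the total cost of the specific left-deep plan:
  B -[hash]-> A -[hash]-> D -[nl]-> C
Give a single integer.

step 1: scan B: cost=300, card=300
step 2: join A via hash
    card(P join A) = 300*80/(80) = 300
    cost = 300 + 2*80*7 + 300 = 1720
step 3: join D via hash
    card(P join D) = 300*250/(50) = 1500
    cost = 1720 + 2*250*8 + 300 = 6020
step 4: join C via nl
    card(P join C) = 1500*120/(20) = 9000
    cost = 6020 + 1500*120 = 186020

186020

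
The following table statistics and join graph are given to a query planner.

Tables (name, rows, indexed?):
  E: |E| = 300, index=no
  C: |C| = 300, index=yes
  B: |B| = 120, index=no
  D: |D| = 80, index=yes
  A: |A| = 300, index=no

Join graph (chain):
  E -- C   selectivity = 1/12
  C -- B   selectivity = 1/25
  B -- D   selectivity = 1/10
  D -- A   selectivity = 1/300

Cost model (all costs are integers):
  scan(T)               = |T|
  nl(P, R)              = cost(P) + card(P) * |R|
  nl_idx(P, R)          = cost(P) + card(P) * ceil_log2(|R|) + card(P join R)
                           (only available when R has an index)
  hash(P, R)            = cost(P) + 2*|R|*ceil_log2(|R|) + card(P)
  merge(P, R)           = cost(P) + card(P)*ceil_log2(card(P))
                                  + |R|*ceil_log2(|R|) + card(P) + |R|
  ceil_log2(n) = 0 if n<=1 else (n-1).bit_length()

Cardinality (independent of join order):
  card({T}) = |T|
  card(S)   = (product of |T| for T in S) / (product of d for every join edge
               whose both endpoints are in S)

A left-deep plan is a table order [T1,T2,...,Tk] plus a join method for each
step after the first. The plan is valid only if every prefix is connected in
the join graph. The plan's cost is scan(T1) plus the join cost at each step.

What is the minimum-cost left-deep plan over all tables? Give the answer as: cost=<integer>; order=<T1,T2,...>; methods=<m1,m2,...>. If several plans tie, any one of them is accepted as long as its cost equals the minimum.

Selinger DP (subsets sized 1..n):
  {E}: scan cost=300, card=300
  {C}: scan cost=300, card=300
  {B}: scan cost=120, card=120
  {D}: scan cost=80, card=80
  {A}: scan cost=300, card=300
  {CE}: card=7500; try (E,hash)→6000, (C,hash)→6000, (E,merge)→6300, (C,merge)→6300, (C,nl_idx)→10500, (E,nl)→90300 …(+1); best=6000 via (E,hash)
  {BC}: card=1440; try (B,hash)→2280, (C,nl_idx)→2640, (C,merge)→4080, (B,merge)→4260, (C,hash)→5640, (C,nl)→36120 …(+1); best=2280 via (B,hash)
  {BD}: card=960; try (D,hash)→1360, (B,merge)→1680, (D,merge)→1720, (B,hash)→1840, (D,nl_idx)→1920, (B,nl)→9680 …(+1); best=1360 via (D,hash)
  {AD}: card=80; try (D,hash)→1720, (D,nl_idx)→2480, (A,merge)→3720, (D,merge)→3940, (A,hash)→5560, (A,nl)→24080 …(+1); best=1720 via (D,hash)
  {BCE}: card=36000; try (E,hash)→9120, (B,hash)→15180, (E,merge)→22560, (B,merge)→111960, (E,nl)→434280, (B,nl)→906000; best=9120 via (E,hash)
  {BCD}: card=11520; try (D,hash)→4840, (C,hash)→7720, (C,merge)→14920, (D,merge)→20200, (C,nl_idx)→21520, (D,nl_idx)→23880 …(+2); best=4840 via (D,hash)
  {ABD}: card=960; try (B,merge)→3320, (B,hash)→3480, (A,hash)→7720, (B,nl)→11320, (A,merge)→14920, (A,nl)→289360; best=3320 via (B,merge)
  {BCDE}: card=288000; try (E,hash)→21760, (D,hash)→46240, (E,merge)→180640, (D,nl_idx)→549120, (D,merge)→621760, (D,nl)→2889120 …(+1); best=21760 via (E,hash)
  {ABCD}: card=11520; try (C,hash)→9680, (C,merge)→16880, (A,hash)→21760, (C,nl_idx)→23480, (A,merge)→180640, (C,nl)→291320 …(+1); best=9680 via (C,hash)
  {ABCDE}: card=288000; try (E,hash)→26600, (E,merge)→185480, (A,hash)→315160, (E,nl)→3465680, (A,merge)→5784760, (A,nl)→86421760; best=26600 via (E,hash)

cost=26600; order=A,D,B,C,E; methods=hash,merge,hash,hash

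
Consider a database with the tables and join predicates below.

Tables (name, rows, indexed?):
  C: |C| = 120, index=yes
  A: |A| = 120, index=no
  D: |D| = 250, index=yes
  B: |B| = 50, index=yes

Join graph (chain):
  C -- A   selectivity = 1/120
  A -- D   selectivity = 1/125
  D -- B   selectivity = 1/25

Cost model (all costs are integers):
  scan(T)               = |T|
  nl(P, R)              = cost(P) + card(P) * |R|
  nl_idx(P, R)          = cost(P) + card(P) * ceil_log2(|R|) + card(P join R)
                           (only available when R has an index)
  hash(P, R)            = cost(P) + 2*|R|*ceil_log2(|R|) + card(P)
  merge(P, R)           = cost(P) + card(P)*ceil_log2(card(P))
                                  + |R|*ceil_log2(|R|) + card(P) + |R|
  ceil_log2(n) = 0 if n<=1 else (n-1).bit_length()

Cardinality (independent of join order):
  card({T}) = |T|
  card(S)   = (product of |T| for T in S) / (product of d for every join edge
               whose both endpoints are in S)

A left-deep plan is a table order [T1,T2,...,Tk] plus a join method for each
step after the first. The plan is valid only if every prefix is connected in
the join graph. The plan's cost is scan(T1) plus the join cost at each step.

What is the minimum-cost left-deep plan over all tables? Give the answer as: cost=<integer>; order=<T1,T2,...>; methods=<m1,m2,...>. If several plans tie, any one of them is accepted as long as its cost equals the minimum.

cost=3120; order=A,C,D,B; methods=nl_idx,nl_idx,hash

Selinger DP (subsets sized 1..n):
  {C}: scan cost=120, card=120
  {A}: scan cost=120, card=120
  {D}: scan cost=250, card=250
  {B}: scan cost=50, card=50
  {AC}: card=120; try (C,nl_idx)→1080, (C,hash)→1920, (A,hash)→1920, (C,merge)→2040, (A,merge)→2040, (C,nl)→14520 …(+1); best=1080 via (C,nl_idx)
  {AD}: card=240; try (D,nl_idx)→1320, (A,hash)→2180, (D,merge)→3330, (A,merge)→3460, (D,hash)→4240, (D,nl)→30120 …(+1); best=1320 via (D,nl_idx)
  {BD}: card=500; try (D,nl_idx)→950, (B,hash)→1100, (B,nl_idx)→2250, (D,merge)→2650, (B,merge)→2850, (D,hash)→4100 …(+2); best=950 via (D,nl_idx)
  {ACD}: card=240; try (D,nl_idx)→2280, (C,hash)→3240, (C,nl_idx)→3240, (D,merge)→4290, (C,merge)→4440, (D,hash)→5200 …(+2); best=2280 via (D,nl_idx)
  {ABD}: card=480; try (B,hash)→2160, (A,hash)→3130, (B,nl_idx)→3240, (B,merge)→3830, (A,merge)→6910, (B,nl)→13320 …(+1); best=2160 via (B,hash)
  {ABCD}: card=480; try (B,hash)→3120, (B,nl_idx)→4200, (C,hash)→4320, (B,merge)→4790, (C,nl_idx)→6000, (C,merge)→7920 …(+2); best=3120 via (B,hash)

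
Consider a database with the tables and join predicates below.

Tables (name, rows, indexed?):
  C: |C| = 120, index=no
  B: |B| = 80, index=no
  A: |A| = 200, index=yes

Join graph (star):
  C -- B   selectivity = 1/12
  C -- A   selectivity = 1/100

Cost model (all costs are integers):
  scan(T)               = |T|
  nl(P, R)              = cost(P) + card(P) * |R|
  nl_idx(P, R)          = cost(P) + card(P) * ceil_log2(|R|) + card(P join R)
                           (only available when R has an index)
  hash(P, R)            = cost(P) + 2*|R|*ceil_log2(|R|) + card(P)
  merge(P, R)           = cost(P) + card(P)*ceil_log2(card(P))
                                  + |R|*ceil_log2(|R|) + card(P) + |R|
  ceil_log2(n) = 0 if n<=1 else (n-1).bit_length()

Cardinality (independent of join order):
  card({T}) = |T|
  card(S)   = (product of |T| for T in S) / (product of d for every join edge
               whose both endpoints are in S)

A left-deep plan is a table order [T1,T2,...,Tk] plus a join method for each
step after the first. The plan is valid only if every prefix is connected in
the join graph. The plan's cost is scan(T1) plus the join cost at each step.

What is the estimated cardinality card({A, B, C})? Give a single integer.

Tables in S: A(200), B(80), C(120)
Edges inside S: C-B(d=12), C-A(d=100)
numerator = 200 * 80 * 120 = 1920000
denominator = 12 * 100 = 1200
card(S) = 1920000 / 1200 = 1600

1600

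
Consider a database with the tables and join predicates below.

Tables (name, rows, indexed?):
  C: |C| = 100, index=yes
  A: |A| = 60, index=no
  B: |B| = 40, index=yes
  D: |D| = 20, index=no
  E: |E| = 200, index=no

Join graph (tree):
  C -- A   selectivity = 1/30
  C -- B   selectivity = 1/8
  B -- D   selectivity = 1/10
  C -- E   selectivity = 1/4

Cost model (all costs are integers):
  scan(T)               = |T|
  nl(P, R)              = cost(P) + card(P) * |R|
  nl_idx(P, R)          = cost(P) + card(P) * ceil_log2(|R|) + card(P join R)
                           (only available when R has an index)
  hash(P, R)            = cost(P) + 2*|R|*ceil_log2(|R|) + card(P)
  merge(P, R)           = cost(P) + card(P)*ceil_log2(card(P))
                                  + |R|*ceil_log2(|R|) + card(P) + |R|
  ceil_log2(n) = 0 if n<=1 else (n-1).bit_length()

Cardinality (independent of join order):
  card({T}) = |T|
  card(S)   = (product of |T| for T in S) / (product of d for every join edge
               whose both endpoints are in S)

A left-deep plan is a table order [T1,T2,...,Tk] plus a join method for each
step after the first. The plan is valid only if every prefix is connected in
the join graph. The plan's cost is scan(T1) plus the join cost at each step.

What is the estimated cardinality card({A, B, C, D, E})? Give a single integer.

100000

Tables in S: A(60), B(40), C(100), D(20), E(200)
Edges inside S: C-A(d=30), C-B(d=8), B-D(d=10), C-E(d=4)
numerator = 60 * 40 * 100 * 20 * 200 = 960000000
denominator = 30 * 8 * 10 * 4 = 9600
card(S) = 960000000 / 9600 = 100000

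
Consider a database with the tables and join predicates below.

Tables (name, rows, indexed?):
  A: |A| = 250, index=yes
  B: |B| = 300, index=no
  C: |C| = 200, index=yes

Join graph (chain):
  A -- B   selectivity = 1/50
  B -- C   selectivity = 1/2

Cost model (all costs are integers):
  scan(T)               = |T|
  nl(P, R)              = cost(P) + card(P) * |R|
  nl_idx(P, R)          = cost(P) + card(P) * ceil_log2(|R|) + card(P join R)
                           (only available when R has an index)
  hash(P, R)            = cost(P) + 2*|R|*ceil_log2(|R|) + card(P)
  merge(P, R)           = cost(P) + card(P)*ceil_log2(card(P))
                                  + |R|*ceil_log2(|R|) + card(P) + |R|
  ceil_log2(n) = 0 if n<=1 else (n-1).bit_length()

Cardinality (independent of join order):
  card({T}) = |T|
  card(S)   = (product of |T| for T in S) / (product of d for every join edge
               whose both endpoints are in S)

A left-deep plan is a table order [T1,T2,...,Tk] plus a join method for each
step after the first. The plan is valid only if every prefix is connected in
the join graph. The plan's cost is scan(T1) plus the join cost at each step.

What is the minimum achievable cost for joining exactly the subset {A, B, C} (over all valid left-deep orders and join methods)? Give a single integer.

Selinger DP over subsets of {A,B,C}:
  {A}: scan cost=250, card=250
  {B}: scan cost=300, card=300
  {C}: scan cost=200, card=200
  {AB}: card=1500; try (A,nl_idx)→4200, (A,hash)→4600, (B,merge)→5500, (A,merge)→5550, (B,hash)→5900, (B,nl)→75250 …(+1); best=4200 via (A,nl_idx)
  {BC}: card=30000; try (C,hash)→3800, (B,merge)→5000, (C,merge)→5100, (B,hash)→5800, (C,nl_idx)→32700, (B,nl)→60200 …(+1); best=3800 via (C,hash)
  {ABC}: card=150000; try (C,hash)→8900, (C,merge)→24000, (A,hash)→37800, (C,nl_idx)→166200, (C,nl)→304200, (A,nl_idx)→393800 …(+2); best=8900 via (C,hash)

8900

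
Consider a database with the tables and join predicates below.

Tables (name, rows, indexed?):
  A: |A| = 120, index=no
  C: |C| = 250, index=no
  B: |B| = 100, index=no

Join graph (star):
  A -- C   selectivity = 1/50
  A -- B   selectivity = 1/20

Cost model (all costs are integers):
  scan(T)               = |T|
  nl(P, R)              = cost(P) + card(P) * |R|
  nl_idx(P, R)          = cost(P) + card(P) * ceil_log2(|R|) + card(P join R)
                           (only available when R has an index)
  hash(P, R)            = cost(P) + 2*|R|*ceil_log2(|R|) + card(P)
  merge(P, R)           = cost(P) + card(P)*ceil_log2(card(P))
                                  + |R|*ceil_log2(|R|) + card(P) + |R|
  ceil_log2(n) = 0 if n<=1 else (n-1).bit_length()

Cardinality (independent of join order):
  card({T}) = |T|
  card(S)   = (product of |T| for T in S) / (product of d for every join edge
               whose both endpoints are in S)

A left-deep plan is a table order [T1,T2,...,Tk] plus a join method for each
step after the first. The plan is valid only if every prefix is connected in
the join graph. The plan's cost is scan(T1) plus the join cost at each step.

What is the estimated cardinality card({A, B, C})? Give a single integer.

Tables in S: A(120), B(100), C(250)
Edges inside S: A-C(d=50), A-B(d=20)
numerator = 120 * 100 * 250 = 3000000
denominator = 50 * 20 = 1000
card(S) = 3000000 / 1000 = 3000

3000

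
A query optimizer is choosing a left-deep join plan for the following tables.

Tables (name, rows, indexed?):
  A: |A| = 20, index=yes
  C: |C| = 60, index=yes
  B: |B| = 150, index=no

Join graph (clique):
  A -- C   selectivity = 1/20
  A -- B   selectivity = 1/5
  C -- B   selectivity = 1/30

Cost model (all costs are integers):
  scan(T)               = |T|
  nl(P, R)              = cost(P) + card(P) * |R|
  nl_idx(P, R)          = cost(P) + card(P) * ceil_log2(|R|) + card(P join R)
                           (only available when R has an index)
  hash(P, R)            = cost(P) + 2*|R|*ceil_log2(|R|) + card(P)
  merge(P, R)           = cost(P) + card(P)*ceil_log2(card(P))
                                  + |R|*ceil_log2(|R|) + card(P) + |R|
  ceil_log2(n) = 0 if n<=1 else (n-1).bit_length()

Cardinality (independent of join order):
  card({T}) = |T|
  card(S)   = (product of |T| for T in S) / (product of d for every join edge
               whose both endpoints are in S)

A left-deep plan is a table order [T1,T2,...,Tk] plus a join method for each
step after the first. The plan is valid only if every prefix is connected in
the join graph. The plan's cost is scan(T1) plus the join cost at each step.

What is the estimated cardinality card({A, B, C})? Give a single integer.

Tables in S: A(20), B(150), C(60)
Edges inside S: A-C(d=20), A-B(d=5), C-B(d=30)
numerator = 20 * 150 * 60 = 180000
denominator = 20 * 5 * 30 = 3000
card(S) = 180000 / 3000 = 60

60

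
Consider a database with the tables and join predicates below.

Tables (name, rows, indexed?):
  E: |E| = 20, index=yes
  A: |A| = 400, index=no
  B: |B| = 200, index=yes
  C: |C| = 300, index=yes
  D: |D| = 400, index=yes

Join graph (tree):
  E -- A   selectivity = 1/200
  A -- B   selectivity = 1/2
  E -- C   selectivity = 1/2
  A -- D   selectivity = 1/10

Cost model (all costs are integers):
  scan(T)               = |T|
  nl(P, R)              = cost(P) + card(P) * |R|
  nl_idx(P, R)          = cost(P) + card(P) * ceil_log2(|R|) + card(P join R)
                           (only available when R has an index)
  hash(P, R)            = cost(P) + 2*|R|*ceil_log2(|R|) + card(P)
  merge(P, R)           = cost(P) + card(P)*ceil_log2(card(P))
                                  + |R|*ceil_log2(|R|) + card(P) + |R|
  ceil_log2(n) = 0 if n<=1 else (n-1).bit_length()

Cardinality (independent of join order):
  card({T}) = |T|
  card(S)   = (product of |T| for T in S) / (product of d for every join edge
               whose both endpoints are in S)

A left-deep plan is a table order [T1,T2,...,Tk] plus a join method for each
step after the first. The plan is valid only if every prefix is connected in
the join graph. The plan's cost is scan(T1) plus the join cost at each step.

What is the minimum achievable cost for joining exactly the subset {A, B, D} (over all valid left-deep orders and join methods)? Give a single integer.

Selinger DP over subsets of {A,B,D}:
  {A}: scan cost=400, card=400
  {B}: scan cost=200, card=200
  {D}: scan cost=400, card=400
  {AB}: card=40000; try (B,hash)→4000, (A,merge)→6000, (B,merge)→6200, (A,hash)→7600, (B,nl_idx)→43600, (A,nl)→80200 …(+1); best=4000 via (B,hash)
  {AD}: card=16000; try (D,hash)→8000, (A,hash)→8000, (D,merge)→8400, (A,merge)→8400, (D,nl_idx)→20000, (D,nl)→160400 …(+1); best=8000 via (D,hash)
  {ABD}: card=1600000; try (B,hash)→27200, (D,hash)→51200, (B,merge)→249800, (D,merge)→688000, (B,nl_idx)→1736000, (D,nl_idx)→1964000 …(+2); best=27200 via (B,hash)

27200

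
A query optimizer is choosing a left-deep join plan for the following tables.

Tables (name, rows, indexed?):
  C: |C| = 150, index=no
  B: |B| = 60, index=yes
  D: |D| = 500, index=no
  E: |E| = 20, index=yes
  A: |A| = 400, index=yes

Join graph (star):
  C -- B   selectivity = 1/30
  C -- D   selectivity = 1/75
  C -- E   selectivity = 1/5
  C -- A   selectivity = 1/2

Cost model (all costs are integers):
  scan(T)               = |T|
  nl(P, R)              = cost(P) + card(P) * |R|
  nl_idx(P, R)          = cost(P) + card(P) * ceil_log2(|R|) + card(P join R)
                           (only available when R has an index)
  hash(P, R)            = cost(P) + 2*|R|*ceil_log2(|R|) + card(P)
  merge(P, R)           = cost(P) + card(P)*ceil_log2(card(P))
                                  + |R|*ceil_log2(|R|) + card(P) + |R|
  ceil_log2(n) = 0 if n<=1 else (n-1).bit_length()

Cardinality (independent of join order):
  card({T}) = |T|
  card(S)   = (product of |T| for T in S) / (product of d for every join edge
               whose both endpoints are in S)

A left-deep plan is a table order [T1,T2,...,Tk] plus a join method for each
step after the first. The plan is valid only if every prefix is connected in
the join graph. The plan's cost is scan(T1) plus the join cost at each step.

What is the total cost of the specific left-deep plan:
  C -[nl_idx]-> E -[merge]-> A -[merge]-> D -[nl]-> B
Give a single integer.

50177100

step 1: scan C: cost=150, card=150
step 2: join E via nl_idx
    card(P join E) = 150*20/(5) = 600
    cost = 150 + 150*5 + 600 = 1500
step 3: join A via merge
    card(P join A) = 600*400/(2) = 120000
    cost = 1500 + 600*10 + 400*9 + 600 + 400 = 12100
step 4: join D via merge
    card(P join D) = 120000*500/(75) = 800000
    cost = 12100 + 120000*17 + 500*9 + 120000 + 500 = 2177100
step 5: join B via nl
    card(P join B) = 800000*60/(30) = 1600000
    cost = 2177100 + 800000*60 = 50177100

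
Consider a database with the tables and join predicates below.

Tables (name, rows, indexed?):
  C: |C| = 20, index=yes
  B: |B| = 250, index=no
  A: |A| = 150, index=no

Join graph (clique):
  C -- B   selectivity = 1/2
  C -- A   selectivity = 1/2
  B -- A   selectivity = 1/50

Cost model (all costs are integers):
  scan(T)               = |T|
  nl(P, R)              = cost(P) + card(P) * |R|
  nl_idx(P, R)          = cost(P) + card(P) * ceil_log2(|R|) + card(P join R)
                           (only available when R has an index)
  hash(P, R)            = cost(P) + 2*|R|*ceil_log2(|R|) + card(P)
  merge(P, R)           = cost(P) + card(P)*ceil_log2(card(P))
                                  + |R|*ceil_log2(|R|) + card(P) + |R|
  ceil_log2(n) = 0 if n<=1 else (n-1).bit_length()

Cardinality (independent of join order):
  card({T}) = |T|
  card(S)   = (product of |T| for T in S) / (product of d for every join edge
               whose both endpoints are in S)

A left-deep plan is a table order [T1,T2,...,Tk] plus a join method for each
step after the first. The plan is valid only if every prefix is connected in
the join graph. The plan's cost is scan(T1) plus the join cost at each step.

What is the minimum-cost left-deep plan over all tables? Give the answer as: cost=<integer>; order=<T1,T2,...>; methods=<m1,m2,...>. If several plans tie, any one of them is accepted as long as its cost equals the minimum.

Selinger DP (subsets sized 1..n):
  {C}: scan cost=20, card=20
  {B}: scan cost=250, card=250
  {A}: scan cost=150, card=150
  {BC}: card=2500; try (C,hash)→700, (B,merge)→2390, (C,merge)→2620, (C,nl_idx)→4000, (B,hash)→4040, (B,nl)→5020 …(+1); best=700 via (C,hash)
  {AC}: card=1500; try (C,hash)→500, (A,merge)→1490, (C,merge)→1620, (C,nl_idx)→2400, (A,hash)→2440, (A,nl)→3020 …(+1); best=500 via (C,hash)
  {AB}: card=750; try (A,hash)→2900, (B,merge)→3750, (A,merge)→3850, (B,hash)→4300, (B,nl)→37650, (A,nl)→37750; best=2900 via (A,hash)
  {ABC}: card=3750; try (C,hash)→3850, (A,hash)→5600, (B,hash)→6000, (C,nl_idx)→10400, (C,merge)→11270, (C,nl)→17900 …(+4); best=3850 via (C,hash)

cost=3850; order=B,A,C; methods=hash,hash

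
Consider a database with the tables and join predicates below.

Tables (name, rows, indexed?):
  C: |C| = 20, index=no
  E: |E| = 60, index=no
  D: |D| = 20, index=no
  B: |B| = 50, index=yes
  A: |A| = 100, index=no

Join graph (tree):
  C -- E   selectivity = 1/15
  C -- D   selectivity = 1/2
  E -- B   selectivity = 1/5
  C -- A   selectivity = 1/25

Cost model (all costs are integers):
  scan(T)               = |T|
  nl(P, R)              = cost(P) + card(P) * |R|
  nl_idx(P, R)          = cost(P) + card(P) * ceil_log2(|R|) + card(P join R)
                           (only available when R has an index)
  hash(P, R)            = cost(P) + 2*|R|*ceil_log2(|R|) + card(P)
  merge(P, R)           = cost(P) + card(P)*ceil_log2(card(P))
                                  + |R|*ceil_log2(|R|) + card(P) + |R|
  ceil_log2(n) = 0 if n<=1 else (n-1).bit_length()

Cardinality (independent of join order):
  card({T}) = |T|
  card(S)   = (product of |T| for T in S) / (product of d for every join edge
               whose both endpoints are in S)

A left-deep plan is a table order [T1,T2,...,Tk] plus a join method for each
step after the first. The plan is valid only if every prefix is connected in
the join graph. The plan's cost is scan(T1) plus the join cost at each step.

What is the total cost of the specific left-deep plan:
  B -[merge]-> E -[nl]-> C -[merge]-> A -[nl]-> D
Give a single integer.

step 1: scan B: cost=50, card=50
step 2: join E via merge
    card(P join E) = 50*60/(5) = 600
    cost = 50 + 50*6 + 60*6 + 50 + 60 = 820
step 3: join C via nl
    card(P join C) = 600*20/(15) = 800
    cost = 820 + 600*20 = 12820
step 4: join A via merge
    card(P join A) = 800*100/(25) = 3200
    cost = 12820 + 800*10 + 100*7 + 800 + 100 = 22420
step 5: join D via nl
    card(P join D) = 3200*20/(2) = 32000
    cost = 22420 + 3200*20 = 86420

86420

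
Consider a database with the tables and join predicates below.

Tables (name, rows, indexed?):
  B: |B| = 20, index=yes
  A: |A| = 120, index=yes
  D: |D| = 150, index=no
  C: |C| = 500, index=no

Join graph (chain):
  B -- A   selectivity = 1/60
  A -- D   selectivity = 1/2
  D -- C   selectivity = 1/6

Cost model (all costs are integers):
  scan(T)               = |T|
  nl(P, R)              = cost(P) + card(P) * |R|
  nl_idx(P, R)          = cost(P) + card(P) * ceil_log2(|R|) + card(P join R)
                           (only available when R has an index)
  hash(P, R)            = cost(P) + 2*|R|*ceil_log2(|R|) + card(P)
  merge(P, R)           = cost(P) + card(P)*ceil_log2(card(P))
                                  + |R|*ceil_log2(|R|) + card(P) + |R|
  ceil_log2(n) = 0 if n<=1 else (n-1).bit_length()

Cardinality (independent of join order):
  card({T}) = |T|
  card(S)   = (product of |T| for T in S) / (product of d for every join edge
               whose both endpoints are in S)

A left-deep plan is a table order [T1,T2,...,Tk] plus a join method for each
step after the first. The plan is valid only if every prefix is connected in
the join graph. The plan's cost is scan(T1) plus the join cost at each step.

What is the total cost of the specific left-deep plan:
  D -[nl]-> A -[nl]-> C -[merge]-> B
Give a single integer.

20268270

step 1: scan D: cost=150, card=150
step 2: join A via nl
    card(P join A) = 150*120/(2) = 9000
    cost = 150 + 150*120 = 18150
step 3: join C via nl
    card(P join C) = 9000*500/(6) = 750000
    cost = 18150 + 9000*500 = 4518150
step 4: join B via merge
    card(P join B) = 750000*20/(60) = 250000
    cost = 4518150 + 750000*20 + 20*5 + 750000 + 20 = 20268270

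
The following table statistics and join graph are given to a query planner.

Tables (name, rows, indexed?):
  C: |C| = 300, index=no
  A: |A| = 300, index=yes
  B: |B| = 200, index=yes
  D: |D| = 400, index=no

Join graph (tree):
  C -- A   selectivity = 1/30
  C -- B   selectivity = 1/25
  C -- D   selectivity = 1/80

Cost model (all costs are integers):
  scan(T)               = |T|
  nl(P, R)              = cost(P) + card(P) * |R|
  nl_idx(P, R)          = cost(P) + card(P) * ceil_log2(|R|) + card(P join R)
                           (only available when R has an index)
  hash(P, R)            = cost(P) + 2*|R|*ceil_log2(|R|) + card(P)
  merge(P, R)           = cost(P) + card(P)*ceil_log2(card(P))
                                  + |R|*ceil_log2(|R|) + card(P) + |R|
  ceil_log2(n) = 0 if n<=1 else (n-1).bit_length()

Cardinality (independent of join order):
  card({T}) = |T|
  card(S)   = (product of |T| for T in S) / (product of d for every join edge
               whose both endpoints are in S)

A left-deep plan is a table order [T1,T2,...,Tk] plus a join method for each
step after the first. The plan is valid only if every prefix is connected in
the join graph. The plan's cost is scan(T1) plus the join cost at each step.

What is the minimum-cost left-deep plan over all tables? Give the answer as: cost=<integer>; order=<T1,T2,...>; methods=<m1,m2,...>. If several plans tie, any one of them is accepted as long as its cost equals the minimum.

Selinger DP (subsets sized 1..n):
  {C}: scan cost=300, card=300
  {A}: scan cost=300, card=300
  {B}: scan cost=200, card=200
  {D}: scan cost=400, card=400
  {AC}: card=3000; try (C,hash)→6000, (A,hash)→6000, (A,nl_idx)→6000, (C,merge)→6300, (A,merge)→6300, (C,nl)→90300 …(+1); best=6000 via (C,hash)
  {BC}: card=2400; try (B,hash)→3800, (C,merge)→5000, (B,merge)→5100, (B,nl_idx)→5100, (C,hash)→5800, (C,nl)→60200 …(+1); best=3800 via (B,hash)
  {CD}: card=1500; try (C,hash)→6200, (D,merge)→7300, (C,merge)→7400, (D,hash)→7800, (D,nl)→120300, (C,nl)→120400; best=6200 via (C,hash)
  {ABC}: card=24000; try (A,hash)→11600, (B,hash)→12200, (A,merge)→38000, (B,merge)→46800, (A,nl_idx)→49400, (B,nl_idx)→54000 …(+2); best=11600 via (A,hash)
  {ACD}: card=15000; try (A,hash)→13100, (D,hash)→16200, (A,merge)→27200, (A,nl_idx)→34700, (D,merge)→49000, (A,nl)→456200 …(+1); best=13100 via (A,hash)
  {BCD}: card=12000; try (B,hash)→10900, (D,hash)→13400, (B,merge)→26000, (B,nl_idx)→30200, (D,merge)→39000, (B,nl)→306200 …(+1); best=10900 via (B,hash)
  {ABCD}: card=120000; try (A,hash)→28300, (B,hash)→31300, (D,hash)→42800, (A,merge)→193900, (A,nl_idx)→238900, (B,merge)→239900 …(+5); best=28300 via (A,hash)

cost=28300; order=D,C,B,A; methods=hash,hash,hash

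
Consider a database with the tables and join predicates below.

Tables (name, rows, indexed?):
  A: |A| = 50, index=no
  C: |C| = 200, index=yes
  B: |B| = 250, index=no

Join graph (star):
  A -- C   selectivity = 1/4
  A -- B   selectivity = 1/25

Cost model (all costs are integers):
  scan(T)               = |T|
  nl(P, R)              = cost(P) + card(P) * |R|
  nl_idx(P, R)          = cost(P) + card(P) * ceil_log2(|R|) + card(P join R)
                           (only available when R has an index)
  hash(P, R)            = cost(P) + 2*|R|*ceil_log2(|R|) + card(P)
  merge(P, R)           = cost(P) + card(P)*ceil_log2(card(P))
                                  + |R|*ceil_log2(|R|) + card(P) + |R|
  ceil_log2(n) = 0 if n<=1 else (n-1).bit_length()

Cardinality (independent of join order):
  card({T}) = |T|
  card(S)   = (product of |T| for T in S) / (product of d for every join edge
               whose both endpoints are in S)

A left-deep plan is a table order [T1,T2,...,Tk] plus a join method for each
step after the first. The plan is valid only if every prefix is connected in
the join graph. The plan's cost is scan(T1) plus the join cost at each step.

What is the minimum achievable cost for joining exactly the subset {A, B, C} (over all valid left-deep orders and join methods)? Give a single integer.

Selinger DP over subsets of {A,B,C}:
  {A}: scan cost=50, card=50
  {C}: scan cost=200, card=200
  {B}: scan cost=250, card=250
  {AC}: card=2500; try (A,hash)→1000, (C,merge)→2200, (A,merge)→2350, (C,nl_idx)→2950, (C,hash)→3300, (C,nl)→10050 …(+1); best=1000 via (A,hash)
  {AB}: card=500; try (A,hash)→1100, (B,merge)→2650, (A,merge)→2850, (B,hash)→4100, (B,nl)→12550, (A,nl)→12750; best=1100 via (A,hash)
  {ABC}: card=25000; try (C,hash)→4800, (B,hash)→7500, (C,merge)→7900, (C,nl_idx)→30100, (B,merge)→35750, (C,nl)→101100 …(+1); best=4800 via (C,hash)

4800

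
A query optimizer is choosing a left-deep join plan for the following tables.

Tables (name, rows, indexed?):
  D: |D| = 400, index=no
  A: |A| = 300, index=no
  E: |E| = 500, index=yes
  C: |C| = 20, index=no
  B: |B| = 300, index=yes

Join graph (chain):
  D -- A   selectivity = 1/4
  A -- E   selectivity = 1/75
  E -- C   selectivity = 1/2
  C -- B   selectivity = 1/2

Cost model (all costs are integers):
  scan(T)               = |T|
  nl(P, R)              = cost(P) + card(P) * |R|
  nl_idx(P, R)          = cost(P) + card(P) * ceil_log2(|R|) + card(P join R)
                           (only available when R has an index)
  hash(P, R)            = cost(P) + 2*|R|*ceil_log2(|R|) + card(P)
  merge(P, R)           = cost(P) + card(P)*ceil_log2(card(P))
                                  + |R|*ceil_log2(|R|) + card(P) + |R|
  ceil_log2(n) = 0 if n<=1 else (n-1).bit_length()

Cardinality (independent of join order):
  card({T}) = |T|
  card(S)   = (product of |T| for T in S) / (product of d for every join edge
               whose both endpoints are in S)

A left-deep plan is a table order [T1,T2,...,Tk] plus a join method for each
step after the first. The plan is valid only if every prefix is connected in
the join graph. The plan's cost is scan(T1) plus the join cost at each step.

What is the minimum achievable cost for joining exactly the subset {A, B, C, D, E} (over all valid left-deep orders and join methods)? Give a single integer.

Selinger DP over subsets of {A,B,C,D,E}:
  {D}: scan cost=400, card=400
  {A}: scan cost=300, card=300
  {E}: scan cost=500, card=500
  {C}: scan cost=20, card=20
  {B}: scan cost=300, card=300
  {AD}: card=30000; try (A,hash)→6200, (D,merge)→7300, (A,merge)→7400, (D,hash)→7800, (D,nl)→120300, (A,nl)→120400; best=6200 via (A,hash)
  {AE}: card=2000; try (E,nl_idx)→5000, (A,hash)→6400, (E,merge)→8300, (A,merge)→8500, (E,hash)→9600, (E,nl)→150300 …(+1); best=5000 via (E,nl_idx)
  {CE}: card=5000; try (C,hash)→1200, (E,merge)→5140, (E,nl_idx)→5200, (C,merge)→5620, (E,hash)→9040, (E,nl)→10020 …(+1); best=1200 via (C,hash)
  {BC}: card=3000; try (C,hash)→800, (B,merge)→3140, (B,nl_idx)→3200, (C,merge)→3420, (B,hash)→5440, (B,nl)→6020 …(+1); best=800 via (C,hash)
  {ADE}: card=200000; try (D,hash)→14200, (D,merge)→33000, (E,hash)→45200, (E,nl_idx)→476200, (E,merge)→491200, (D,nl)→805000 …(+1); best=14200 via (D,hash)
  {ACE}: card=20000; try (C,hash)→7200, (A,hash)→11600, (C,merge)→29120, (C,nl)→45000, (A,merge)→74200, (A,nl)→1501200; best=7200 via (C,hash)
  {BCE}: card=750000; try (B,hash)→11600, (E,hash)→12800, (E,merge)→44800, (B,merge)→74200, (E,nl_idx)→777800, (B,nl_idx)→796200 …(+2); best=11600 via (B,hash)
  {ACDE}: card=2000000; try (D,hash)→34400, (C,hash)→214400, (D,merge)→331200, (C,merge)→3814320, (C,nl)→4014200, (D,nl)→8007200; best=34400 via (D,hash)
  {ABCE}: card=3000000; try (B,hash)→32600, (B,merge)→330200, (A,hash)→767000, (B,nl_idx)→3187200, (B,nl)→6007200, (A,merge)→15764600 …(+1); best=32600 via (B,hash)
  {ABCDE}: card=300000000; try (B,hash)→2039800, (D,hash)→3039800, (B,merge)→44037400, (D,merge)→69036600, (B,nl_idx)→318034400, (B,nl)→600034400 …(+1); best=2039800 via (B,hash)

2039800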